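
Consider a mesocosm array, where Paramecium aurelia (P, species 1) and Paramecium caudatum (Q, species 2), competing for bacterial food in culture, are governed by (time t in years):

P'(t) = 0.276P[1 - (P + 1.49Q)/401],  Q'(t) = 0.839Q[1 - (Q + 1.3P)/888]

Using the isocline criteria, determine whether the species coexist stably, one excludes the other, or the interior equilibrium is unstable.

Compare the nullcline intercepts: K1/α12 = 401/1.49 = 269 < K2 = 888; K2/α21 = 888/1.3 = 683 > K1 = 401.
Since the inequalities point opposite ways, species 2 can invade but species 1 cannot.

species 2 excludes species 1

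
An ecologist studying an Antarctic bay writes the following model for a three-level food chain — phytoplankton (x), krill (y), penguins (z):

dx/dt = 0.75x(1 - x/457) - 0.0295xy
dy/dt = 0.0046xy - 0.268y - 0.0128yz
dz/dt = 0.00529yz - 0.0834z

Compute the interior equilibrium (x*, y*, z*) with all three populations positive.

x* ≈ 174, y* ≈ 15.8, z* ≈ 41.5

From dz/dt = 0: 0.00529y* = 0.0834, so y* = 15.8.
From dx/dt = 0: 0.75(1 - x*/457) = 0.0295·15.8, giving x* = 457·(1 - 0.62) = 174.
From dy/dt = 0: 0.0046·174 - 0.268 = 0.0128z*, so z* = 0.531/0.0128 = 41.5.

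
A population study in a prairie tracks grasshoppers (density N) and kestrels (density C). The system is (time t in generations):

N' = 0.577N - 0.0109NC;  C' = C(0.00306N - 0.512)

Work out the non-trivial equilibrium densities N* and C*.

N* ≈ 167, C* ≈ 52.9

Set dC/dt = 0 with C > 0: 0.00306N - 0.512 = 0, so N* = 0.512/0.00306 = 167.
Set dN/dt = 0 with N > 0: 0.577 - 0.0109C = 0, so C* = 0.577/0.0109 = 52.9.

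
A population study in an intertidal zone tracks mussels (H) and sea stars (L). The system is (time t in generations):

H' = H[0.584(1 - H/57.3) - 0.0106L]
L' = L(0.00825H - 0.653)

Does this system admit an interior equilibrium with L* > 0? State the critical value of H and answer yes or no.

The predator equation gives dL/dt > 0 only when H > 0.653/0.00825 = 79.2.
Without the predator, H → K = 57.3. Since 57.3 < 79.2, the predator cannot invade.

Threshold H = 79.2; K < 79.2, so no, the predator goes extinct.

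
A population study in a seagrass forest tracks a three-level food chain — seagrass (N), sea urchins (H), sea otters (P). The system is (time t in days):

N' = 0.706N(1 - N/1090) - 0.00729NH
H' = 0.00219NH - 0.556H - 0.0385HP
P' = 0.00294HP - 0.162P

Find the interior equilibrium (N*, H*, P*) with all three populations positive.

N* ≈ 470, H* ≈ 55.1, P* ≈ 12.3

From dP/dt = 0: 0.00294H* = 0.162, so H* = 55.1.
From dN/dt = 0: 0.706(1 - N*/1090) = 0.00729·55.1, giving N* = 1090·(1 - 0.569) = 470.
From dH/dt = 0: 0.00219·470 - 0.556 = 0.0385P*, so P* = 0.473/0.0385 = 12.3.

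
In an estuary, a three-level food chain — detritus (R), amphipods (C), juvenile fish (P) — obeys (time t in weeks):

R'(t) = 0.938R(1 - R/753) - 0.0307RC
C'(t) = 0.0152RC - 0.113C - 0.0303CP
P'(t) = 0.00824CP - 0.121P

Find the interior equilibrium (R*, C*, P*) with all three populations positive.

From dP/dt = 0: 0.00824C* = 0.121, so C* = 14.7.
From dR/dt = 0: 0.938(1 - R*/753) = 0.0307·14.7, giving R* = 753·(1 - 0.481) = 391.
From dC/dt = 0: 0.0152·391 - 0.113 = 0.0303P*, so P* = 5.83/0.0303 = 192.

R* ≈ 391, C* ≈ 14.7, P* ≈ 192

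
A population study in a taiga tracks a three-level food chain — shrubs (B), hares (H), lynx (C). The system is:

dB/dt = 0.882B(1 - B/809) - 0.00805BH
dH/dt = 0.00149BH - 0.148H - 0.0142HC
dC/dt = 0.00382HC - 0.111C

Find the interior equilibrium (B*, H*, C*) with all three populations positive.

From dC/dt = 0: 0.00382H* = 0.111, so H* = 29.1.
From dB/dt = 0: 0.882(1 - B*/809) = 0.00805·29.1, giving B* = 809·(1 - 0.265) = 594.
From dH/dt = 0: 0.00149·594 - 0.148 = 0.0142C*, so C* = 0.738/0.0142 = 52.

B* ≈ 594, H* ≈ 29.1, C* ≈ 52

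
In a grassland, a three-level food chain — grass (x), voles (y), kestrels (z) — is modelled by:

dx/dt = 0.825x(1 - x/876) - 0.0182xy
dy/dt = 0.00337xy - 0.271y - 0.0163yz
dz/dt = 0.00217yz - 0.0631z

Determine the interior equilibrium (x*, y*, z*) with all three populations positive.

x* ≈ 314, y* ≈ 29.1, z* ≈ 48.3

From dz/dt = 0: 0.00217y* = 0.0631, so y* = 29.1.
From dx/dt = 0: 0.825(1 - x*/876) = 0.0182·29.1, giving x* = 876·(1 - 0.641) = 314.
From dy/dt = 0: 0.00337·314 - 0.271 = 0.0163z*, so z* = 0.787/0.0163 = 48.3.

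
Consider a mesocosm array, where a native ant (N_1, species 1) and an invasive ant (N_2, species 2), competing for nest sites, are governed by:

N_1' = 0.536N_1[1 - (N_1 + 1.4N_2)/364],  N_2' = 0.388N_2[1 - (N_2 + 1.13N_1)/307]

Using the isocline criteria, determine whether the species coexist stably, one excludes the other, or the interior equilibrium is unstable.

unstable coexistence (outcome depends on initial conditions)

Compare the nullcline intercepts: K1/α12 = 364/1.4 = 260 < K2 = 307; K2/α21 = 307/1.13 = 272 < K1 = 364.
Since both are reversed, neither can invade when rare; the interior point is a saddle.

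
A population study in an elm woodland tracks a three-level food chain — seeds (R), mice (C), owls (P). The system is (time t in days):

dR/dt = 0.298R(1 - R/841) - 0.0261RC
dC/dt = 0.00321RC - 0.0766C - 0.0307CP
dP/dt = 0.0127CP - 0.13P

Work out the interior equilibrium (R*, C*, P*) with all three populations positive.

From dP/dt = 0: 0.0127C* = 0.13, so C* = 10.2.
From dR/dt = 0: 0.298(1 - R*/841) = 0.0261·10.2, giving R* = 841·(1 - 0.897) = 87.
From dC/dt = 0: 0.00321·87 - 0.0766 = 0.0307P*, so P* = 0.203/0.0307 = 6.6.

R* ≈ 87, C* ≈ 10.2, P* ≈ 6.6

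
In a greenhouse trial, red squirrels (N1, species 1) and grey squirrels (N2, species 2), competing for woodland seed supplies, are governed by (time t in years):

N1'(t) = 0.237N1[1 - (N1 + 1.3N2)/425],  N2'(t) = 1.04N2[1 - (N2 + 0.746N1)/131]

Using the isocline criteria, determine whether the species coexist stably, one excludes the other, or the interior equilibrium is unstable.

Compare the nullcline intercepts: K1/α12 = 425/1.3 = 327 > K2 = 131; K2/α21 = 131/0.746 = 176 < K1 = 425.
Since the inequalities point opposite ways, species 1 can invade but species 2 cannot.

species 1 excludes species 2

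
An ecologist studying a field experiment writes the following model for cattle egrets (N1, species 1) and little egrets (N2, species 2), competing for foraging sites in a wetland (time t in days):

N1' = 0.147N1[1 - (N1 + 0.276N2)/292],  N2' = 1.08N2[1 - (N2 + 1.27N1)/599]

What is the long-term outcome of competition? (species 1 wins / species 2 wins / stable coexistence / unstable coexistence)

stable coexistence

Compare the nullcline intercepts: K1/α12 = 292/0.276 = 1060 > K2 = 599; K2/α21 = 599/1.27 = 472 > K1 = 292.
Since both inequalities hold, each species can invade when rare, so the interior equilibrium is stable.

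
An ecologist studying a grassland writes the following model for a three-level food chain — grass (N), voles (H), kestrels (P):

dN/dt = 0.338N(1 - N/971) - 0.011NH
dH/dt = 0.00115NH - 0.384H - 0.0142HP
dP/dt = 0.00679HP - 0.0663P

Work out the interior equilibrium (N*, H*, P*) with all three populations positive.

From dP/dt = 0: 0.00679H* = 0.0663, so H* = 9.76.
From dN/dt = 0: 0.338(1 - N*/971) = 0.011·9.76, giving N* = 971·(1 - 0.318) = 662.
From dH/dt = 0: 0.00115·662 - 0.384 = 0.0142P*, so P* = 0.378/0.0142 = 26.6.

N* ≈ 662, H* ≈ 9.76, P* ≈ 26.6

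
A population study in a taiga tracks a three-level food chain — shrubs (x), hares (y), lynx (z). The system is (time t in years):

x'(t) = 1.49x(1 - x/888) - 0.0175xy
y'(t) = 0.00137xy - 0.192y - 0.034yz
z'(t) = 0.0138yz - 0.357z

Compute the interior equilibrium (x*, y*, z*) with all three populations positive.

From dz/dt = 0: 0.0138y* = 0.357, so y* = 25.9.
From dx/dt = 0: 1.49(1 - x*/888) = 0.0175·25.9, giving x* = 888·(1 - 0.304) = 618.
From dy/dt = 0: 0.00137·618 - 0.192 = 0.034z*, so z* = 0.655/0.034 = 19.3.

x* ≈ 618, y* ≈ 25.9, z* ≈ 19.3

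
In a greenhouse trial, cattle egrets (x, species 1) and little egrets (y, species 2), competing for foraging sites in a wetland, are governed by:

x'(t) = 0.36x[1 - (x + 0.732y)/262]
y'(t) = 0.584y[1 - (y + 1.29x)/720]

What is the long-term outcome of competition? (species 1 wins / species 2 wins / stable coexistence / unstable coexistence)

Compare the nullcline intercepts: K1/α12 = 262/0.732 = 358 < K2 = 720; K2/α21 = 720/1.29 = 558 > K1 = 262.
Since the inequalities point opposite ways, species 2 can invade but species 1 cannot.

species 2 excludes species 1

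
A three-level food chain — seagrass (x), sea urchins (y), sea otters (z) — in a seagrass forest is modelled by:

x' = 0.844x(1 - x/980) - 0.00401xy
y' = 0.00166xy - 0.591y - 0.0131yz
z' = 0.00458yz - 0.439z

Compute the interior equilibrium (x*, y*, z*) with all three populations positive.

From dz/dt = 0: 0.00458y* = 0.439, so y* = 95.9.
From dx/dt = 0: 0.844(1 - x*/980) = 0.00401·95.9, giving x* = 980·(1 - 0.455) = 534.
From dy/dt = 0: 0.00166·534 - 0.591 = 0.0131z*, so z* = 0.295/0.0131 = 22.5.

x* ≈ 534, y* ≈ 95.9, z* ≈ 22.5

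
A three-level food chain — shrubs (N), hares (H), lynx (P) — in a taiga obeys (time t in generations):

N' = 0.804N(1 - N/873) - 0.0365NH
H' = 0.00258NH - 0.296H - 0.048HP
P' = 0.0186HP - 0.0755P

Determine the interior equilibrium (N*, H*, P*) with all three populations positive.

From dP/dt = 0: 0.0186H* = 0.0755, so H* = 4.06.
From dN/dt = 0: 0.804(1 - N*/873) = 0.0365·4.06, giving N* = 873·(1 - 0.184) = 712.
From dH/dt = 0: 0.00258·712 - 0.296 = 0.048P*, so P* = 1.54/0.048 = 32.1.

N* ≈ 712, H* ≈ 4.06, P* ≈ 32.1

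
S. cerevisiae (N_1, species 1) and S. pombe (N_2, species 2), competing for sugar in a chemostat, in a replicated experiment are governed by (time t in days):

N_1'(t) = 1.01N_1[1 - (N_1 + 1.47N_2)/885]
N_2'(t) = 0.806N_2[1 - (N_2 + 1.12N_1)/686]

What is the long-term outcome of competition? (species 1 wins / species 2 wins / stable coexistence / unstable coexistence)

Compare the nullcline intercepts: K1/α12 = 885/1.47 = 602 < K2 = 686; K2/α21 = 686/1.12 = 612 < K1 = 885.
Since both are reversed, neither can invade when rare; the interior point is a saddle.

unstable coexistence (outcome depends on initial conditions)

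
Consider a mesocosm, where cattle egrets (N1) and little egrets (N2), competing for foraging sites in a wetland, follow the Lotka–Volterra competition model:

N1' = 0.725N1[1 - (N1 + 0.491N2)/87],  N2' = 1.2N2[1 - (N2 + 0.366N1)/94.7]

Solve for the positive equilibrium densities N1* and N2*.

Setting both brackets to zero gives the nullclines N1 + 0.491N2 = 87 and 0.366N1 + N2 = 94.7.
Substituting N2 = 94.7 - 0.366N1 into the first: N1(1 - 0.491·0.366) = 87 - 0.491·94.7.
So N1* = 40.5/0.82 = 49.4, and then N2* = 94.7 - 0.366·49.4 = 76.6.

N1* ≈ 49.4, N2* ≈ 76.6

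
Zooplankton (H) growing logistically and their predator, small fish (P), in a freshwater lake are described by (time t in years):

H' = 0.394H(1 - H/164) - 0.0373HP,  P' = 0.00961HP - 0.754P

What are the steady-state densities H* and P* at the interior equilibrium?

From dP/dt = 0 with P > 0: 0.00961H* = 0.754, so H* = 78.5.
Substitute into dH/dt = 0: 0.394(1 - 78.5/164) = 0.0373P*.
The bracket is 0.522, giving P* = 0.206/0.0373 = 5.51.

H* ≈ 78.5, P* ≈ 5.51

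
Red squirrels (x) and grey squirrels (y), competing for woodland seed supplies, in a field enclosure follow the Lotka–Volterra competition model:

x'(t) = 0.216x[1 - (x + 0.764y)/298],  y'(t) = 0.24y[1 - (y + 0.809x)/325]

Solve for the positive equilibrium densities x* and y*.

x* ≈ 130, y* ≈ 220

Setting both brackets to zero gives the nullclines x + 0.764y = 298 and 0.809x + y = 325.
Substituting y = 325 - 0.809x into the first: x(1 - 0.764·0.809) = 298 - 0.764·325.
So x* = 49.7/0.382 = 130, and then y* = 325 - 0.809·130 = 220.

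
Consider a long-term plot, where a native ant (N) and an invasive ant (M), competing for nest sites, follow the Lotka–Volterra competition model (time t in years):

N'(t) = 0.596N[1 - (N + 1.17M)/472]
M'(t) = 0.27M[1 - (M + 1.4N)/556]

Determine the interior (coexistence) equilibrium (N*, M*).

N* ≈ 280, M* ≈ 164

Setting both brackets to zero gives the nullclines N + 1.17M = 472 and 1.4N + M = 556.
Substituting M = 556 - 1.4N into the first: N(1 - 1.17·1.4) = 472 - 1.17·556.
So N* = -179/-0.638 = 280, and then M* = 556 - 1.4·280 = 164.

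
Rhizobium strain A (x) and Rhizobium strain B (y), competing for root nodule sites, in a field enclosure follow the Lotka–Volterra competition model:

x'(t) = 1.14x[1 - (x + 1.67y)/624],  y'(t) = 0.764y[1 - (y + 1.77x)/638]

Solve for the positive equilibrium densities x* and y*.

Setting both brackets to zero gives the nullclines x + 1.67y = 624 and 1.77x + y = 638.
Substituting y = 638 - 1.77x into the first: x(1 - 1.67·1.77) = 624 - 1.67·638.
So x* = -441/-1.96 = 226, and then y* = 638 - 1.77·226 = 238.

x* ≈ 226, y* ≈ 238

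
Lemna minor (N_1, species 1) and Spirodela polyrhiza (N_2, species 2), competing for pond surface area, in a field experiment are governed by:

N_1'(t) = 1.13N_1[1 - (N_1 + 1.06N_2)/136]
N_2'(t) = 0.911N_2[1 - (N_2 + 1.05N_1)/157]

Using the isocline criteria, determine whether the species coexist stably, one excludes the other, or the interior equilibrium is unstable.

Compare the nullcline intercepts: K1/α12 = 136/1.06 = 128 < K2 = 157; K2/α21 = 157/1.05 = 150 > K1 = 136.
Since the inequalities point opposite ways, species 2 can invade but species 1 cannot.

species 2 excludes species 1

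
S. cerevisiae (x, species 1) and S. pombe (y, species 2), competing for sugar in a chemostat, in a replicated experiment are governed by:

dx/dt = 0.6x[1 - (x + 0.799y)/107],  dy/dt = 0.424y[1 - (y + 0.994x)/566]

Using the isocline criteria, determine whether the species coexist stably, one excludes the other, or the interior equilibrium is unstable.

species 2 excludes species 1

Compare the nullcline intercepts: K1/α12 = 107/0.799 = 134 < K2 = 566; K2/α21 = 566/0.994 = 569 > K1 = 107.
Since the inequalities point opposite ways, species 2 can invade but species 1 cannot.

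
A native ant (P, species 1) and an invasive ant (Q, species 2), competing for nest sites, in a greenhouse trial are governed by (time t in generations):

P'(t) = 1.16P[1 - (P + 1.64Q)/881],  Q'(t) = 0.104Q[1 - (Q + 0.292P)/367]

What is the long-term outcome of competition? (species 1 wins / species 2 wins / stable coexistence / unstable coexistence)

stable coexistence

Compare the nullcline intercepts: K1/α12 = 881/1.64 = 537 > K2 = 367; K2/α21 = 367/0.292 = 1260 > K1 = 881.
Since both inequalities hold, each species can invade when rare, so the interior equilibrium is stable.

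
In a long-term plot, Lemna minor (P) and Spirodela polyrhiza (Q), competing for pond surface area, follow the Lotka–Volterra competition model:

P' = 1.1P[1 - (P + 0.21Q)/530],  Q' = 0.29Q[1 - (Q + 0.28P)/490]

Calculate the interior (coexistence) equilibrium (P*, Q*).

P* ≈ 454, Q* ≈ 363

Setting both brackets to zero gives the nullclines P + 0.21Q = 530 and 0.28P + Q = 490.
Substituting Q = 490 - 0.28P into the first: P(1 - 0.21·0.28) = 530 - 0.21·490.
So P* = 427/0.941 = 454, and then Q* = 490 - 0.28·454 = 363.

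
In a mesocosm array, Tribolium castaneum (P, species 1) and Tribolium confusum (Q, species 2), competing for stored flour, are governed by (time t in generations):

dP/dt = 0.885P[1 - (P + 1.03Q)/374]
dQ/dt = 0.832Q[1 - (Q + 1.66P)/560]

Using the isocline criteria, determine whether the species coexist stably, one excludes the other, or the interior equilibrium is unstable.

unstable coexistence (outcome depends on initial conditions)

Compare the nullcline intercepts: K1/α12 = 374/1.03 = 363 < K2 = 560; K2/α21 = 560/1.66 = 337 < K1 = 374.
Since both are reversed, neither can invade when rare; the interior point is a saddle.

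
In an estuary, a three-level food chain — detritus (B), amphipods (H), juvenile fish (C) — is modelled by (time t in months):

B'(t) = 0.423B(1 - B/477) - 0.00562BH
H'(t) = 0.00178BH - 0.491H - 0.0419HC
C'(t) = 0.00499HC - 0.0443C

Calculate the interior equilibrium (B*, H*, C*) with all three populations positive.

From dC/dt = 0: 0.00499H* = 0.0443, so H* = 8.88.
From dB/dt = 0: 0.423(1 - B*/477) = 0.00562·8.88, giving B* = 477·(1 - 0.118) = 421.
From dH/dt = 0: 0.00178·421 - 0.491 = 0.0419C*, so C* = 0.258/0.0419 = 6.16.

B* ≈ 421, H* ≈ 8.88, C* ≈ 6.16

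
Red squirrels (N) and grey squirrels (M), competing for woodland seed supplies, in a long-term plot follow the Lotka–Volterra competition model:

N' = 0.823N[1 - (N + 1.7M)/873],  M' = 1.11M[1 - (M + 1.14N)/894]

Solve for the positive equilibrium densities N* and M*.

Setting both brackets to zero gives the nullclines N + 1.7M = 873 and 1.14N + M = 894.
Substituting M = 894 - 1.14N into the first: N(1 - 1.7·1.14) = 873 - 1.7·894.
So N* = -647/-0.938 = 690, and then M* = 894 - 1.14·690 = 108.

N* ≈ 690, M* ≈ 108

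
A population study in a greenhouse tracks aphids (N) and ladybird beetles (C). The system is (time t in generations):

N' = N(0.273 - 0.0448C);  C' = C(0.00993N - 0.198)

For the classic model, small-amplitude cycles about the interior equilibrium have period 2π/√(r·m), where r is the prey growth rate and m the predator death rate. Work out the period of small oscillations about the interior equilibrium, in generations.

Here r = 0.273 and m = 0.198, so r·m = 0.0541.
ω = √0.0541 = 0.232 per generation, hence T = 2π/ω ≈ 27 generations.

T ≈ 27 generations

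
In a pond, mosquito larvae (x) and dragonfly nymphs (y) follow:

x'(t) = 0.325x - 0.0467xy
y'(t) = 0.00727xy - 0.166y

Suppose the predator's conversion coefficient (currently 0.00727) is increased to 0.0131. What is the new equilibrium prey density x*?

x* ≈ 12.7

At the interior fixed point, setting dy/dt = 0 with y > 0 fixes x* = (predator death rate)/(xy coefficient) — independent of the other coefficients.
With the change, x* = 0.166/0.0131 = 12.7; it falls from 22.8.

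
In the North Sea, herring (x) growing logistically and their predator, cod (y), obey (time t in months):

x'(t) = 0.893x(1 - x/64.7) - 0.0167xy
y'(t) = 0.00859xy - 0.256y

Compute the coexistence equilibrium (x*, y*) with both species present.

From dy/dt = 0 with y > 0: 0.00859x* = 0.256, so x* = 29.8.
Substitute into dx/dt = 0: 0.893(1 - 29.8/64.7) = 0.0167y*.
The bracket is 0.539, giving y* = 0.482/0.0167 = 28.8.

x* ≈ 29.8, y* ≈ 28.8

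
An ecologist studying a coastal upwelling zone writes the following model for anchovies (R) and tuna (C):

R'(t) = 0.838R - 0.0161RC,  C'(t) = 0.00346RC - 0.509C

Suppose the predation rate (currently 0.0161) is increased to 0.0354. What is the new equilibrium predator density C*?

C* ≈ 23.7

At the interior fixed point, setting dR/dt = 0 with R > 0 fixes C* = (prey growth rate)/(RC coefficient) — independent of the other coefficients.
With the change, C* = 0.838/0.0354 = 23.7; it falls from 52.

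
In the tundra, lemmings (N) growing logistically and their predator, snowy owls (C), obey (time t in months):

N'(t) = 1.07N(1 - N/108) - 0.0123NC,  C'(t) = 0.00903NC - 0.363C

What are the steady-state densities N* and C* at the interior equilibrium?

N* ≈ 40.2, C* ≈ 54.6

From dC/dt = 0 with C > 0: 0.00903N* = 0.363, so N* = 40.2.
Substitute into dN/dt = 0: 1.07(1 - 40.2/108) = 0.0123C*.
The bracket is 0.628, giving C* = 0.672/0.0123 = 54.6.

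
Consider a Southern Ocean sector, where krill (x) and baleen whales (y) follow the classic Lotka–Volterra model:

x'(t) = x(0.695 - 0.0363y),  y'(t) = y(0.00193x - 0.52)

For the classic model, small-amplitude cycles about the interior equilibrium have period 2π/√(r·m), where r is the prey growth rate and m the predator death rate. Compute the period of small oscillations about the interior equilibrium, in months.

T ≈ 10.5 months

Here r = 0.695 and m = 0.52, so r·m = 0.361.
ω = √0.361 = 0.601 per month, hence T = 2π/ω ≈ 10.5 months.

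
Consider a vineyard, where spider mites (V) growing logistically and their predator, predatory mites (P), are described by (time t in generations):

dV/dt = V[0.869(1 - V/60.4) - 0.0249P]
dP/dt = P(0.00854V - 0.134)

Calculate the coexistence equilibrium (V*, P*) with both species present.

From dP/dt = 0 with P > 0: 0.00854V* = 0.134, so V* = 15.7.
Substitute into dV/dt = 0: 0.869(1 - 15.7/60.4) = 0.0249P*.
The bracket is 0.74, giving P* = 0.643/0.0249 = 25.8.

V* ≈ 15.7, P* ≈ 25.8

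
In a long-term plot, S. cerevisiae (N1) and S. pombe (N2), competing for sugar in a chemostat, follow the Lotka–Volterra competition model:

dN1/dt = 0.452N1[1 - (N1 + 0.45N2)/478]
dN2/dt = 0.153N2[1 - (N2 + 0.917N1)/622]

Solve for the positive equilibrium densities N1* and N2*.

N1* ≈ 337, N2* ≈ 313

Setting both brackets to zero gives the nullclines N1 + 0.45N2 = 478 and 0.917N1 + N2 = 622.
Substituting N2 = 622 - 0.917N1 into the first: N1(1 - 0.45·0.917) = 478 - 0.45·622.
So N1* = 198/0.587 = 337, and then N2* = 622 - 0.917·337 = 313.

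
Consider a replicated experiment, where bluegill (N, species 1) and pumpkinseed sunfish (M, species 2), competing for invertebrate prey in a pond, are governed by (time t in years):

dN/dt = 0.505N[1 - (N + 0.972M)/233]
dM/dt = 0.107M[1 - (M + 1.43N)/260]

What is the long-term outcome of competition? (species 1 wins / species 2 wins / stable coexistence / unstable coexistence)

Compare the nullcline intercepts: K1/α12 = 233/0.972 = 240 < K2 = 260; K2/α21 = 260/1.43 = 182 < K1 = 233.
Since both are reversed, neither can invade when rare; the interior point is a saddle.

unstable coexistence (outcome depends on initial conditions)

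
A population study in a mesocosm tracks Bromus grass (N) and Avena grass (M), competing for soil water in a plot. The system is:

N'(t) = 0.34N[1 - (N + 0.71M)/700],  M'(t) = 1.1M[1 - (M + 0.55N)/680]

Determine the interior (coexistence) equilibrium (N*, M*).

N* ≈ 356, M* ≈ 484

Setting both brackets to zero gives the nullclines N + 0.71M = 700 and 0.55N + M = 680.
Substituting M = 680 - 0.55N into the first: N(1 - 0.71·0.55) = 700 - 0.71·680.
So N* = 217/0.609 = 356, and then M* = 680 - 0.55·356 = 484.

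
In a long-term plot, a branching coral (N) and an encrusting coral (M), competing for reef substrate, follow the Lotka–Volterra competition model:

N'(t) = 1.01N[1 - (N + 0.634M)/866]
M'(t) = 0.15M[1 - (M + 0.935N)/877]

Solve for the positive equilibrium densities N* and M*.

N* ≈ 761, M* ≈ 165

Setting both brackets to zero gives the nullclines N + 0.634M = 866 and 0.935N + M = 877.
Substituting M = 877 - 0.935N into the first: N(1 - 0.634·0.935) = 866 - 0.634·877.
So N* = 310/0.407 = 761, and then M* = 877 - 0.935·761 = 165.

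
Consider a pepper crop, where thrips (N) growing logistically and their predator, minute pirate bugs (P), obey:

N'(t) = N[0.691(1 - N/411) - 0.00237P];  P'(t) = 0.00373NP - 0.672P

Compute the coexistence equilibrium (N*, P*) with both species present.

From dP/dt = 0 with P > 0: 0.00373N* = 0.672, so N* = 180.
Substitute into dN/dt = 0: 0.691(1 - 180/411) = 0.00237P*.
The bracket is 0.562, giving P* = 0.388/0.00237 = 164.

N* ≈ 180, P* ≈ 164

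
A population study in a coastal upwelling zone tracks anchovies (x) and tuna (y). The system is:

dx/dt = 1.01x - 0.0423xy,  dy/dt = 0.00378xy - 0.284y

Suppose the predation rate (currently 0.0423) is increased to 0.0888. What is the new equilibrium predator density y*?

y* ≈ 11.4

At the interior fixed point, setting dx/dt = 0 with x > 0 fixes y* = (prey growth rate)/(xy coefficient) — independent of the other coefficients.
With the change, y* = 1.01/0.0888 = 11.4; it falls from 23.9.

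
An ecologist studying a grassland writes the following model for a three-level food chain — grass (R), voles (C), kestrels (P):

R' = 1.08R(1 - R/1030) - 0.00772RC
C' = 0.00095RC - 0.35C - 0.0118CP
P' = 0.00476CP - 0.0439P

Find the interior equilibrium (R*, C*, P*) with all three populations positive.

From dP/dt = 0: 0.00476C* = 0.0439, so C* = 9.22.
From dR/dt = 0: 1.08(1 - R*/1030) = 0.00772·9.22, giving R* = 1030·(1 - 0.0659) = 962.
From dC/dt = 0: 0.00095·962 - 0.35 = 0.0118P*, so P* = 0.564/0.0118 = 47.8.

R* ≈ 962, C* ≈ 9.22, P* ≈ 47.8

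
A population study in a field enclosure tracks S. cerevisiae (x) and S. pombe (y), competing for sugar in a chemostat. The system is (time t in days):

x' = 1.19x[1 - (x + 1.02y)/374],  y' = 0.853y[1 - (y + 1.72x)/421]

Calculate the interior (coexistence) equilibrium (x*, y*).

Setting both brackets to zero gives the nullclines x + 1.02y = 374 and 1.72x + y = 421.
Substituting y = 421 - 1.72x into the first: x(1 - 1.02·1.72) = 374 - 1.02·421.
So x* = -55.4/-0.754 = 73.5, and then y* = 421 - 1.72·73.5 = 295.

x* ≈ 73.5, y* ≈ 295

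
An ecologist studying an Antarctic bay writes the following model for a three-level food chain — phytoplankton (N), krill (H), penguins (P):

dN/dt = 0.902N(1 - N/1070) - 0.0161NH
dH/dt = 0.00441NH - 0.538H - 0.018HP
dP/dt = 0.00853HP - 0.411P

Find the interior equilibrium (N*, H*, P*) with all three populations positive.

From dP/dt = 0: 0.00853H* = 0.411, so H* = 48.2.
From dN/dt = 0: 0.902(1 - N*/1070) = 0.0161·48.2, giving N* = 1070·(1 - 0.86) = 150.
From dH/dt = 0: 0.00441·150 - 0.538 = 0.018P*, so P* = 0.122/0.018 = 6.81.

N* ≈ 150, H* ≈ 48.2, P* ≈ 6.81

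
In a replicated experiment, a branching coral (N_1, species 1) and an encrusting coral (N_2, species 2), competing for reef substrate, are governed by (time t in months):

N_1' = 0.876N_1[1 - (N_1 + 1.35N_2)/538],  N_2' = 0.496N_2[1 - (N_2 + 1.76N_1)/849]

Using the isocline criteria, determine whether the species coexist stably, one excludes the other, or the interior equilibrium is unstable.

Compare the nullcline intercepts: K1/α12 = 538/1.35 = 399 < K2 = 849; K2/α21 = 849/1.76 = 482 < K1 = 538.
Since both are reversed, neither can invade when rare; the interior point is a saddle.

unstable coexistence (outcome depends on initial conditions)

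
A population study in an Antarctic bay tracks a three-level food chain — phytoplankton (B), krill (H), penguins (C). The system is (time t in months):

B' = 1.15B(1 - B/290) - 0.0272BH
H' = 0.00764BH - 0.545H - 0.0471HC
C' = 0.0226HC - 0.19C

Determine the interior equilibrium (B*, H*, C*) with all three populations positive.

B* ≈ 232, H* ≈ 8.41, C* ≈ 26.1

From dC/dt = 0: 0.0226H* = 0.19, so H* = 8.41.
From dB/dt = 0: 1.15(1 - B*/290) = 0.0272·8.41, giving B* = 290·(1 - 0.199) = 232.
From dH/dt = 0: 0.00764·232 - 0.545 = 0.0471C*, so C* = 1.23/0.0471 = 26.1.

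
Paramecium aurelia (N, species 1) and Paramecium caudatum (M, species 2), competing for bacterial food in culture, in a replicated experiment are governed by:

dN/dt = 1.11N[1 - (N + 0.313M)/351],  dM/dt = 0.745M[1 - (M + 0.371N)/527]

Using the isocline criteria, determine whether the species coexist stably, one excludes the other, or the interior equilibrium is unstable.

stable coexistence

Compare the nullcline intercepts: K1/α12 = 351/0.313 = 1120 > K2 = 527; K2/α21 = 527/0.371 = 1420 > K1 = 351.
Since both inequalities hold, each species can invade when rare, so the interior equilibrium is stable.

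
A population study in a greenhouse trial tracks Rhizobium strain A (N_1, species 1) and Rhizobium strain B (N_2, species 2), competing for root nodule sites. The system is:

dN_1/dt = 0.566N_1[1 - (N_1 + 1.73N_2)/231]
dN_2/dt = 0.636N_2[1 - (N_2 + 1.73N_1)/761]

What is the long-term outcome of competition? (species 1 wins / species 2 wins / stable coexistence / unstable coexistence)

Compare the nullcline intercepts: K1/α12 = 231/1.73 = 134 < K2 = 761; K2/α21 = 761/1.73 = 440 > K1 = 231.
Since the inequalities point opposite ways, species 2 can invade but species 1 cannot.

species 2 excludes species 1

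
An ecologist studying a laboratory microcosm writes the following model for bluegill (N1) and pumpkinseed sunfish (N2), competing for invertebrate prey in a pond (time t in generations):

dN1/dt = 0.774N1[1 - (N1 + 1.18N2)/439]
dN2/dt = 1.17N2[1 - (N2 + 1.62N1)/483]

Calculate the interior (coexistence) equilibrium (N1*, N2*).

Setting both brackets to zero gives the nullclines N1 + 1.18N2 = 439 and 1.62N1 + N2 = 483.
Substituting N2 = 483 - 1.62N1 into the first: N1(1 - 1.18·1.62) = 439 - 1.18·483.
So N1* = -131/-0.912 = 144, and then N2* = 483 - 1.62·144 = 250.

N1* ≈ 144, N2* ≈ 250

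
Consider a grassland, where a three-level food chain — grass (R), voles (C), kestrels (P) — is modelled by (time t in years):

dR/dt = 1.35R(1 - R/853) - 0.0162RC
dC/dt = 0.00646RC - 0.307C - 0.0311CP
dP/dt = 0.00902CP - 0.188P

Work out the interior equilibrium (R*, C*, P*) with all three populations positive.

From dP/dt = 0: 0.00902C* = 0.188, so C* = 20.8.
From dR/dt = 0: 1.35(1 - R*/853) = 0.0162·20.8, giving R* = 853·(1 - 0.25) = 640.
From dC/dt = 0: 0.00646·640 - 0.307 = 0.0311P*, so P* = 3.83/0.0311 = 123.

R* ≈ 640, C* ≈ 20.8, P* ≈ 123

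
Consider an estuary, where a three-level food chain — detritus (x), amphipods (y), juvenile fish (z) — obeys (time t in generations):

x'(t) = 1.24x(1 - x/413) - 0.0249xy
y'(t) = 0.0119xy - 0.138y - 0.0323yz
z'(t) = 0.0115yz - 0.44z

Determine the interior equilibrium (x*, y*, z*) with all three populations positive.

From dz/dt = 0: 0.0115y* = 0.44, so y* = 38.3.
From dx/dt = 0: 1.24(1 - x*/413) = 0.0249·38.3, giving x* = 413·(1 - 0.768) = 95.7.
From dy/dt = 0: 0.0119·95.7 - 0.138 = 0.0323z*, so z* = 1/0.0323 = 31.

x* ≈ 95.7, y* ≈ 38.3, z* ≈ 31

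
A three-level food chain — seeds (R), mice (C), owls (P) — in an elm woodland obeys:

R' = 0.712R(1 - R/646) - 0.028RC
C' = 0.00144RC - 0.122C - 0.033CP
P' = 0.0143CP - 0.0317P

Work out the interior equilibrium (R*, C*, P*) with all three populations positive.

R* ≈ 590, C* ≈ 2.22, P* ≈ 22

From dP/dt = 0: 0.0143C* = 0.0317, so C* = 2.22.
From dR/dt = 0: 0.712(1 - R*/646) = 0.028·2.22, giving R* = 646·(1 - 0.0872) = 590.
From dC/dt = 0: 0.00144·590 - 0.122 = 0.033P*, so P* = 0.727/0.033 = 22.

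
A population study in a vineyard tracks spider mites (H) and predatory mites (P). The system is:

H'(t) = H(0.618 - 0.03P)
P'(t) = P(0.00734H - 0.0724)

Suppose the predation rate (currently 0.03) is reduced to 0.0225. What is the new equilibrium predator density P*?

P* ≈ 27.5

At the interior fixed point, setting dH/dt = 0 with H > 0 fixes P* = (prey growth rate)/(HP coefficient) — independent of the other coefficients.
With the change, P* = 0.618/0.0225 = 27.5; it rises from 20.6.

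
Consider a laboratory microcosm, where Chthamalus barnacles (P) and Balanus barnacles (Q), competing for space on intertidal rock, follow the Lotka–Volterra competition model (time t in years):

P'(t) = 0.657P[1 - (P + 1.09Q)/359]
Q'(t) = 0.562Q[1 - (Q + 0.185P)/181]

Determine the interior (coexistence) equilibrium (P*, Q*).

P* ≈ 203, Q* ≈ 144

Setting both brackets to zero gives the nullclines P + 1.09Q = 359 and 0.185P + Q = 181.
Substituting Q = 181 - 0.185P into the first: P(1 - 1.09·0.185) = 359 - 1.09·181.
So P* = 162/0.798 = 203, and then Q* = 181 - 0.185·203 = 144.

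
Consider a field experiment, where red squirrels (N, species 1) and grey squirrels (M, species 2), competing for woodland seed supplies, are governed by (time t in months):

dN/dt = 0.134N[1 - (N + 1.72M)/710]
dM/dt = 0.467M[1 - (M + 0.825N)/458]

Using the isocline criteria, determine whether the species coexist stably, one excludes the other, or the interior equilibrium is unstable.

unstable coexistence (outcome depends on initial conditions)

Compare the nullcline intercepts: K1/α12 = 710/1.72 = 413 < K2 = 458; K2/α21 = 458/0.825 = 555 < K1 = 710.
Since both are reversed, neither can invade when rare; the interior point is a saddle.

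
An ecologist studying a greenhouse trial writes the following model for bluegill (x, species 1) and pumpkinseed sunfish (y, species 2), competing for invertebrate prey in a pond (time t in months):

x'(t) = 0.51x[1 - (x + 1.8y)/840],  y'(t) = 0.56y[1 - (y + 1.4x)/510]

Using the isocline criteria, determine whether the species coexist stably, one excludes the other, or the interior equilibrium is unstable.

Compare the nullcline intercepts: K1/α12 = 840/1.8 = 467 < K2 = 510; K2/α21 = 510/1.4 = 364 < K1 = 840.
Since both are reversed, neither can invade when rare; the interior point is a saddle.

unstable coexistence (outcome depends on initial conditions)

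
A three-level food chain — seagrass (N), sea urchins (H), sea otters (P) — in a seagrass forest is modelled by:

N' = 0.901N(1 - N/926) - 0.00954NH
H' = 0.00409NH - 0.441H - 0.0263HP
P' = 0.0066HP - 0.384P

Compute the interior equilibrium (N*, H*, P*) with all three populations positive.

From dP/dt = 0: 0.0066H* = 0.384, so H* = 58.2.
From dN/dt = 0: 0.901(1 - N*/926) = 0.00954·58.2, giving N* = 926·(1 - 0.616) = 356.
From dH/dt = 0: 0.00409·356 - 0.441 = 0.0263P*, so P* = 1.01/0.0263 = 38.5.

N* ≈ 356, H* ≈ 58.2, P* ≈ 38.5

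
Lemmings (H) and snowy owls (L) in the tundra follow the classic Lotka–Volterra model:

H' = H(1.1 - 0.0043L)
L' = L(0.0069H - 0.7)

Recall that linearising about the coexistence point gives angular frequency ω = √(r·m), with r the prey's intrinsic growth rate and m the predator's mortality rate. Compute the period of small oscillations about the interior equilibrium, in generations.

Here r = 1.1 and m = 0.7, so r·m = 0.77.
ω = √0.77 = 0.877 per generation, hence T = 2π/ω ≈ 7.16 generations.

T ≈ 7.16 generations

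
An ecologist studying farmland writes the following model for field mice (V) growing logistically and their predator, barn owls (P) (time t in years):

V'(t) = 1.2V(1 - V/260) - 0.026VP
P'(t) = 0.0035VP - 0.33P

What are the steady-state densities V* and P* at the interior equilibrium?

From dP/dt = 0 with P > 0: 0.0035V* = 0.33, so V* = 94.3.
Substitute into dV/dt = 0: 1.2(1 - 94.3/260) = 0.026P*.
The bracket is 0.637, giving P* = 0.765/0.026 = 29.4.

V* ≈ 94.3, P* ≈ 29.4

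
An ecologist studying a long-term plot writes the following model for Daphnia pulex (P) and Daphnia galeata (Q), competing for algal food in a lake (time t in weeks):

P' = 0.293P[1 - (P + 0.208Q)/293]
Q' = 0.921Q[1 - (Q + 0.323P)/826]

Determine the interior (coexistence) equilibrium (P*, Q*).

Setting both brackets to zero gives the nullclines P + 0.208Q = 293 and 0.323P + Q = 826.
Substituting Q = 826 - 0.323P into the first: P(1 - 0.208·0.323) = 293 - 0.208·826.
So P* = 121/0.933 = 130, and then Q* = 826 - 0.323·130 = 784.

P* ≈ 130, Q* ≈ 784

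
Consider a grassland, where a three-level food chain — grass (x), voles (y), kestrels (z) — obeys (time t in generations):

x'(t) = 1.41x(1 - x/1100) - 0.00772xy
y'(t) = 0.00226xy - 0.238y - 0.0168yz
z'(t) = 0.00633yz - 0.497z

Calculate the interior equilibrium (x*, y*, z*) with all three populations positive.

From dz/dt = 0: 0.00633y* = 0.497, so y* = 78.5.
From dx/dt = 0: 1.41(1 - x*/1100) = 0.00772·78.5, giving x* = 1100·(1 - 0.43) = 627.
From dy/dt = 0: 0.00226·627 - 0.238 = 0.0168z*, so z* = 1.18/0.0168 = 70.2.

x* ≈ 627, y* ≈ 78.5, z* ≈ 70.2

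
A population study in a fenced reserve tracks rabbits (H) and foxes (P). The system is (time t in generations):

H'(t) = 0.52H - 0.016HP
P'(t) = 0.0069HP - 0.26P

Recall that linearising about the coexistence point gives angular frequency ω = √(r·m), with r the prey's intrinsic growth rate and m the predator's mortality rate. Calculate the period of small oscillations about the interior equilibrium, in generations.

Here r = 0.52 and m = 0.26, so r·m = 0.135.
ω = √0.135 = 0.368 per generation, hence T = 2π/ω ≈ 17.1 generations.

T ≈ 17.1 generations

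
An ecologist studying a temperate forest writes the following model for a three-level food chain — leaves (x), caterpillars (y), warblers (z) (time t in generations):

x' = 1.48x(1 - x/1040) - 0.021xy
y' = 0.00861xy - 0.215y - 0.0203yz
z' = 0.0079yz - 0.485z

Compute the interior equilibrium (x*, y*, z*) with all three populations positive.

x* ≈ 134, y* ≈ 61.4, z* ≈ 46.3

From dz/dt = 0: 0.0079y* = 0.485, so y* = 61.4.
From dx/dt = 0: 1.48(1 - x*/1040) = 0.021·61.4, giving x* = 1040·(1 - 0.871) = 134.
From dy/dt = 0: 0.00861·134 - 0.215 = 0.0203z*, so z* = 0.939/0.0203 = 46.3.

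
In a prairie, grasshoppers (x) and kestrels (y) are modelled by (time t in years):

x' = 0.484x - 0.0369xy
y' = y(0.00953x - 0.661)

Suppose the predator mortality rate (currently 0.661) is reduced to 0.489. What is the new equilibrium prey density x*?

x* ≈ 51.3

At the interior fixed point, setting dy/dt = 0 with y > 0 fixes x* = (predator death rate)/(xy coefficient) — independent of the other coefficients.
With the change, x* = 0.489/0.00953 = 51.3; it falls from 69.4.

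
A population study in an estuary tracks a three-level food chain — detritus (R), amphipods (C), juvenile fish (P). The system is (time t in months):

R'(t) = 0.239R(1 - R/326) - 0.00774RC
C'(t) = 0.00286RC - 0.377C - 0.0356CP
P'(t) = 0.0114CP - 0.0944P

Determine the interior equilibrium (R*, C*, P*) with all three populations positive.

R* ≈ 239, C* ≈ 8.28, P* ≈ 8.58

From dP/dt = 0: 0.0114C* = 0.0944, so C* = 8.28.
From dR/dt = 0: 0.239(1 - R*/326) = 0.00774·8.28, giving R* = 326·(1 - 0.268) = 239.
From dC/dt = 0: 0.00286·239 - 0.377 = 0.0356P*, so P* = 0.305/0.0356 = 8.58.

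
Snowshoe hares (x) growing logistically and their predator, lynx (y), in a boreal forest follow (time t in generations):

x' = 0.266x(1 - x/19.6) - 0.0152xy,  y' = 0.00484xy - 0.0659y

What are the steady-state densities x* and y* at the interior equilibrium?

From dy/dt = 0 with y > 0: 0.00484x* = 0.0659, so x* = 13.6.
Substitute into dx/dt = 0: 0.266(1 - 13.6/19.6) = 0.0152y*.
The bracket is 0.305, giving y* = 0.0812/0.0152 = 5.34.

x* ≈ 13.6, y* ≈ 5.34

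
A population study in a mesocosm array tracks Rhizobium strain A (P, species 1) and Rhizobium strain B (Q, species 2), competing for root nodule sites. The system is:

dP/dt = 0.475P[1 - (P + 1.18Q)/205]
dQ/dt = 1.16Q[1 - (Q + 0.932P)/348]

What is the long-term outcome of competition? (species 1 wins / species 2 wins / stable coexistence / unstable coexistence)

species 2 excludes species 1

Compare the nullcline intercepts: K1/α12 = 205/1.18 = 174 < K2 = 348; K2/α21 = 348/0.932 = 373 > K1 = 205.
Since the inequalities point opposite ways, species 2 can invade but species 1 cannot.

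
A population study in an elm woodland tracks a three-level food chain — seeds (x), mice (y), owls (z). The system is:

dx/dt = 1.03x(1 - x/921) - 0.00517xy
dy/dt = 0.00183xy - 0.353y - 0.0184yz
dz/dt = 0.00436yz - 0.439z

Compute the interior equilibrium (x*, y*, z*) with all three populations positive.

From dz/dt = 0: 0.00436y* = 0.439, so y* = 101.
From dx/dt = 0: 1.03(1 - x*/921) = 0.00517·101, giving x* = 921·(1 - 0.505) = 456.
From dy/dt = 0: 0.00183·456 - 0.353 = 0.0184z*, so z* = 0.481/0.0184 = 26.1.

x* ≈ 456, y* ≈ 101, z* ≈ 26.1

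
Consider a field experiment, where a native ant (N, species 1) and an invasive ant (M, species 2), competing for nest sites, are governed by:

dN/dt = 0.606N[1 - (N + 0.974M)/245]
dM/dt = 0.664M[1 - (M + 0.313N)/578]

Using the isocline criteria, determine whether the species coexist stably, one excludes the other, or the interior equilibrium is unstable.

Compare the nullcline intercepts: K1/α12 = 245/0.974 = 252 < K2 = 578; K2/α21 = 578/0.313 = 1850 > K1 = 245.
Since the inequalities point opposite ways, species 2 can invade but species 1 cannot.

species 2 excludes species 1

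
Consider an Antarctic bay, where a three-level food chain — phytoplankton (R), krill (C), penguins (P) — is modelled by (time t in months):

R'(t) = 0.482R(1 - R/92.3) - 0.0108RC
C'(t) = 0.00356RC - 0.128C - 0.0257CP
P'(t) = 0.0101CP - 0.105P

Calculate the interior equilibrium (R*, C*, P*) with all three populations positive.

From dP/dt = 0: 0.0101C* = 0.105, so C* = 10.4.
From dR/dt = 0: 0.482(1 - R*/92.3) = 0.0108·10.4, giving R* = 92.3·(1 - 0.233) = 70.8.
From dC/dt = 0: 0.00356·70.8 - 0.128 = 0.0257P*, so P* = 0.124/0.0257 = 4.83.

R* ≈ 70.8, C* ≈ 10.4, P* ≈ 4.83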